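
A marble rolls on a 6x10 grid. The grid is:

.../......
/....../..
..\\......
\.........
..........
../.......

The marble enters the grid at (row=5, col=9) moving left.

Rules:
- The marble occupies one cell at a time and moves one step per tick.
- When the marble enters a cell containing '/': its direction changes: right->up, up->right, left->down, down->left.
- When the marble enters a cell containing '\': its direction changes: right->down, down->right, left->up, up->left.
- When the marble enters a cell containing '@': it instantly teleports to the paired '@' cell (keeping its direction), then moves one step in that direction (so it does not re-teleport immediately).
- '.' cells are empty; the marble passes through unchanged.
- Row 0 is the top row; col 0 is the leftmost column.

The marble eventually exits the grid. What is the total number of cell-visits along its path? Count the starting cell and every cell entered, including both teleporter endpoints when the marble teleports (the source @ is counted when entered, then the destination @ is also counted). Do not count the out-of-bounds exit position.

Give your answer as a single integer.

Step 1: enter (5,9), '.' pass, move left to (5,8)
Step 2: enter (5,8), '.' pass, move left to (5,7)
Step 3: enter (5,7), '.' pass, move left to (5,6)
Step 4: enter (5,6), '.' pass, move left to (5,5)
Step 5: enter (5,5), '.' pass, move left to (5,4)
Step 6: enter (5,4), '.' pass, move left to (5,3)
Step 7: enter (5,3), '.' pass, move left to (5,2)
Step 8: enter (5,2), '/' deflects left->down, move down to (6,2)
Step 9: at (6,2) — EXIT via bottom edge, pos 2
Path length (cell visits): 8

Answer: 8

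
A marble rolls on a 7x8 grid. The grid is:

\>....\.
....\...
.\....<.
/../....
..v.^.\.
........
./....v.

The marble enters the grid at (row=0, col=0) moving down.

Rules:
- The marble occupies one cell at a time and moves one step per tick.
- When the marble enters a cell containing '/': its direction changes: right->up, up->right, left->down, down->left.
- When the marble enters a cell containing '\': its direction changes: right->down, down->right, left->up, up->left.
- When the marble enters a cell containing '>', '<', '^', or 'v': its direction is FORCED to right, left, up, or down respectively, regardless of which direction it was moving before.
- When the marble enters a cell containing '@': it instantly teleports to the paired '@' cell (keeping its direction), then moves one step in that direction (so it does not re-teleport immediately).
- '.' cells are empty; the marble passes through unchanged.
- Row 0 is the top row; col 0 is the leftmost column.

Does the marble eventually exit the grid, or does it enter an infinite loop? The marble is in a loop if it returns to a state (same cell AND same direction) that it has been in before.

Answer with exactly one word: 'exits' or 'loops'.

Answer: loops

Derivation:
Step 1: enter (0,0), '\' deflects down->right, move right to (0,1)
Step 2: enter (0,1), '>' forces right->right, move right to (0,2)
Step 3: enter (0,2), '.' pass, move right to (0,3)
Step 4: enter (0,3), '.' pass, move right to (0,4)
Step 5: enter (0,4), '.' pass, move right to (0,5)
Step 6: enter (0,5), '.' pass, move right to (0,6)
Step 7: enter (0,6), '\' deflects right->down, move down to (1,6)
Step 8: enter (1,6), '.' pass, move down to (2,6)
Step 9: enter (2,6), '<' forces down->left, move left to (2,5)
Step 10: enter (2,5), '.' pass, move left to (2,4)
Step 11: enter (2,4), '.' pass, move left to (2,3)
Step 12: enter (2,3), '.' pass, move left to (2,2)
Step 13: enter (2,2), '.' pass, move left to (2,1)
Step 14: enter (2,1), '\' deflects left->up, move up to (1,1)
Step 15: enter (1,1), '.' pass, move up to (0,1)
Step 16: enter (0,1), '>' forces up->right, move right to (0,2)
Step 17: at (0,2) dir=right — LOOP DETECTED (seen before)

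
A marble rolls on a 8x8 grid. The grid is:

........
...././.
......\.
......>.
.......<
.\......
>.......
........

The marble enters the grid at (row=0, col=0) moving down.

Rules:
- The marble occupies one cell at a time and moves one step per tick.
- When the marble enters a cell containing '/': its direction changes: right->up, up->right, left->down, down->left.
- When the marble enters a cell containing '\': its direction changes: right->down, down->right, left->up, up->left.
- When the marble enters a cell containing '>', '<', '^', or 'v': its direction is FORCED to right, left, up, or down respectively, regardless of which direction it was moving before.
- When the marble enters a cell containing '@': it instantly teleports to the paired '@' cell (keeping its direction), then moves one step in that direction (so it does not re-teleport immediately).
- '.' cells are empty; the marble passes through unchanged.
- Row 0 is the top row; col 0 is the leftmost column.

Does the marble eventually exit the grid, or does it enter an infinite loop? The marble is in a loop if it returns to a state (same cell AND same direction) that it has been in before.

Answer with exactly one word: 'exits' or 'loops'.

Step 1: enter (0,0), '.' pass, move down to (1,0)
Step 2: enter (1,0), '.' pass, move down to (2,0)
Step 3: enter (2,0), '.' pass, move down to (3,0)
Step 4: enter (3,0), '.' pass, move down to (4,0)
Step 5: enter (4,0), '.' pass, move down to (5,0)
Step 6: enter (5,0), '.' pass, move down to (6,0)
Step 7: enter (6,0), '>' forces down->right, move right to (6,1)
Step 8: enter (6,1), '.' pass, move right to (6,2)
Step 9: enter (6,2), '.' pass, move right to (6,3)
Step 10: enter (6,3), '.' pass, move right to (6,4)
Step 11: enter (6,4), '.' pass, move right to (6,5)
Step 12: enter (6,5), '.' pass, move right to (6,6)
Step 13: enter (6,6), '.' pass, move right to (6,7)
Step 14: enter (6,7), '.' pass, move right to (6,8)
Step 15: at (6,8) — EXIT via right edge, pos 6

Answer: exits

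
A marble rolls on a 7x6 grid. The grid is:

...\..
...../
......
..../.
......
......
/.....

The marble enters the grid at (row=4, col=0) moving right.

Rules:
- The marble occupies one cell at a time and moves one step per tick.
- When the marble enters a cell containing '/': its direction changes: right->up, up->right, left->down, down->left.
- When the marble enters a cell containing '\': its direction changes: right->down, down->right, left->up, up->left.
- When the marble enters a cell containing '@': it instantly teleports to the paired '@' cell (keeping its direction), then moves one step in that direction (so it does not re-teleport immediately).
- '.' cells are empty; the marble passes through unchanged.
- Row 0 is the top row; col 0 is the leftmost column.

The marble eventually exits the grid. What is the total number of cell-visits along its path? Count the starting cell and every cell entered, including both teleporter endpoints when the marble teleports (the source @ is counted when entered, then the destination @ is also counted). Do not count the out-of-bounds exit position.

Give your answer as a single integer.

Step 1: enter (4,0), '.' pass, move right to (4,1)
Step 2: enter (4,1), '.' pass, move right to (4,2)
Step 3: enter (4,2), '.' pass, move right to (4,3)
Step 4: enter (4,3), '.' pass, move right to (4,4)
Step 5: enter (4,4), '.' pass, move right to (4,5)
Step 6: enter (4,5), '.' pass, move right to (4,6)
Step 7: at (4,6) — EXIT via right edge, pos 4
Path length (cell visits): 6

Answer: 6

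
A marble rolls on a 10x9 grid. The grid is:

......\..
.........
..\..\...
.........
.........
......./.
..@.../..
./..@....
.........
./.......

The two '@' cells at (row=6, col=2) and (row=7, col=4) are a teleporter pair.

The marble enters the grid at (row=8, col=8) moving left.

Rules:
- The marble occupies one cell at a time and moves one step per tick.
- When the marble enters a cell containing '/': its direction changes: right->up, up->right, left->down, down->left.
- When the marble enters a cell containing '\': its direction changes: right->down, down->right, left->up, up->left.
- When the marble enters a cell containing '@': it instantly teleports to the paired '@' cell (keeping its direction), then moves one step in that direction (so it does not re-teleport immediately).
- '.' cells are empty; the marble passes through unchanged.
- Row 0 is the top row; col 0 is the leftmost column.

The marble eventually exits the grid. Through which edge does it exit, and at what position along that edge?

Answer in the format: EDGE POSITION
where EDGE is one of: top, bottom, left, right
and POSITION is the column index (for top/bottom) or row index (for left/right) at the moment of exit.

Answer: left 8

Derivation:
Step 1: enter (8,8), '.' pass, move left to (8,7)
Step 2: enter (8,7), '.' pass, move left to (8,6)
Step 3: enter (8,6), '.' pass, move left to (8,5)
Step 4: enter (8,5), '.' pass, move left to (8,4)
Step 5: enter (8,4), '.' pass, move left to (8,3)
Step 6: enter (8,3), '.' pass, move left to (8,2)
Step 7: enter (8,2), '.' pass, move left to (8,1)
Step 8: enter (8,1), '.' pass, move left to (8,0)
Step 9: enter (8,0), '.' pass, move left to (8,-1)
Step 10: at (8,-1) — EXIT via left edge, pos 8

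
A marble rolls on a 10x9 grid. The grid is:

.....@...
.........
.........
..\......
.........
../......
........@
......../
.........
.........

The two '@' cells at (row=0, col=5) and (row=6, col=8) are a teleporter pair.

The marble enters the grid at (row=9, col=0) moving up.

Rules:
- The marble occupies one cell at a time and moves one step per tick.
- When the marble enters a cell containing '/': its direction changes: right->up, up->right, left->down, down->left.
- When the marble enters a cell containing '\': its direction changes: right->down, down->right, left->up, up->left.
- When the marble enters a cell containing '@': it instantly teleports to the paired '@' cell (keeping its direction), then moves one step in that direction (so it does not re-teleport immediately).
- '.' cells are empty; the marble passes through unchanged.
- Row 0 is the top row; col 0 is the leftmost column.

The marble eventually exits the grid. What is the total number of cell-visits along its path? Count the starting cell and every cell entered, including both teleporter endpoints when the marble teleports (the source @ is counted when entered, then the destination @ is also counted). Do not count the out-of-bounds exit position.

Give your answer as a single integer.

Step 1: enter (9,0), '.' pass, move up to (8,0)
Step 2: enter (8,0), '.' pass, move up to (7,0)
Step 3: enter (7,0), '.' pass, move up to (6,0)
Step 4: enter (6,0), '.' pass, move up to (5,0)
Step 5: enter (5,0), '.' pass, move up to (4,0)
Step 6: enter (4,0), '.' pass, move up to (3,0)
Step 7: enter (3,0), '.' pass, move up to (2,0)
Step 8: enter (2,0), '.' pass, move up to (1,0)
Step 9: enter (1,0), '.' pass, move up to (0,0)
Step 10: enter (0,0), '.' pass, move up to (-1,0)
Step 11: at (-1,0) — EXIT via top edge, pos 0
Path length (cell visits): 10

Answer: 10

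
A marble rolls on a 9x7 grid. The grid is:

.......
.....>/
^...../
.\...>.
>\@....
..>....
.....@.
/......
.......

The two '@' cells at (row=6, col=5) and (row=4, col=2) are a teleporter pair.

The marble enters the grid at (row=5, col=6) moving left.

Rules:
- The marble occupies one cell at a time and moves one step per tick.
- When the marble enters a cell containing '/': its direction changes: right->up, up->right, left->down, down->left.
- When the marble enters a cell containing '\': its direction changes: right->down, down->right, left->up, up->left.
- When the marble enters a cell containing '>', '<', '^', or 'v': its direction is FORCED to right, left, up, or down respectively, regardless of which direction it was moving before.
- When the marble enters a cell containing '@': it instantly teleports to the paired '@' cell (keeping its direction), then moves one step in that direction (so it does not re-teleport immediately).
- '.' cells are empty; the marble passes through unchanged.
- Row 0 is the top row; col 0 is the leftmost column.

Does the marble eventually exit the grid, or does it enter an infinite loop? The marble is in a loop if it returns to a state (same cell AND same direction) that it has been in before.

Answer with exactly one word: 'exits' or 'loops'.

Step 1: enter (5,6), '.' pass, move left to (5,5)
Step 2: enter (5,5), '.' pass, move left to (5,4)
Step 3: enter (5,4), '.' pass, move left to (5,3)
Step 4: enter (5,3), '.' pass, move left to (5,2)
Step 5: enter (5,2), '>' forces left->right, move right to (5,3)
Step 6: enter (5,3), '.' pass, move right to (5,4)
Step 7: enter (5,4), '.' pass, move right to (5,5)
Step 8: enter (5,5), '.' pass, move right to (5,6)
Step 9: enter (5,6), '.' pass, move right to (5,7)
Step 10: at (5,7) — EXIT via right edge, pos 5

Answer: exits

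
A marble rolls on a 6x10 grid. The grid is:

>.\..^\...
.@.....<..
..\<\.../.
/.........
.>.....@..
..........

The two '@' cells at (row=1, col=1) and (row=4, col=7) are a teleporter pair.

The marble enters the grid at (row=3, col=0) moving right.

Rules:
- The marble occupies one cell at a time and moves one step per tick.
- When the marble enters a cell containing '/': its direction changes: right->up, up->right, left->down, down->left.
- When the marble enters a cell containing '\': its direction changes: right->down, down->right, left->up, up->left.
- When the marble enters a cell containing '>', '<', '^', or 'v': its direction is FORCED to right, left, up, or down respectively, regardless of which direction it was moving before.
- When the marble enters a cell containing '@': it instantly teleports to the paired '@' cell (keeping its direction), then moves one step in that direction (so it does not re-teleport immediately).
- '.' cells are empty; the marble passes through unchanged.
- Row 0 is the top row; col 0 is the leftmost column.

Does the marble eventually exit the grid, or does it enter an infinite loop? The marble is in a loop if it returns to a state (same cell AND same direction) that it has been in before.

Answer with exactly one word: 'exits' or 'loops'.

Answer: loops

Derivation:
Step 1: enter (3,0), '/' deflects right->up, move up to (2,0)
Step 2: enter (2,0), '.' pass, move up to (1,0)
Step 3: enter (1,0), '.' pass, move up to (0,0)
Step 4: enter (0,0), '>' forces up->right, move right to (0,1)
Step 5: enter (0,1), '.' pass, move right to (0,2)
Step 6: enter (0,2), '\' deflects right->down, move down to (1,2)
Step 7: enter (1,2), '.' pass, move down to (2,2)
Step 8: enter (2,2), '\' deflects down->right, move right to (2,3)
Step 9: enter (2,3), '<' forces right->left, move left to (2,2)
Step 10: enter (2,2), '\' deflects left->up, move up to (1,2)
Step 11: enter (1,2), '.' pass, move up to (0,2)
Step 12: enter (0,2), '\' deflects up->left, move left to (0,1)
Step 13: enter (0,1), '.' pass, move left to (0,0)
Step 14: enter (0,0), '>' forces left->right, move right to (0,1)
Step 15: at (0,1) dir=right — LOOP DETECTED (seen before)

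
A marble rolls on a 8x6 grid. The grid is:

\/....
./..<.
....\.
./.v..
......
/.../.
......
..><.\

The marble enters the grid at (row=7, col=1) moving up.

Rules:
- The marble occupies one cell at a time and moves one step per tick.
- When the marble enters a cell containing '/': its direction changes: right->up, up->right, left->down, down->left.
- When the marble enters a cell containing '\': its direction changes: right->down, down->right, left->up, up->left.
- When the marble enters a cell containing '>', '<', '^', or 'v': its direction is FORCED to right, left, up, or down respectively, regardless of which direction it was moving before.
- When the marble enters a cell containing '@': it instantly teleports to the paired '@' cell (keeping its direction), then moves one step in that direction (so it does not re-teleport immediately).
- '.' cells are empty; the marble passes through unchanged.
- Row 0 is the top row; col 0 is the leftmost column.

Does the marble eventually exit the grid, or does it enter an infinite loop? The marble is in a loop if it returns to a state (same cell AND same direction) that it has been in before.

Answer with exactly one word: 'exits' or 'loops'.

Step 1: enter (7,1), '.' pass, move up to (6,1)
Step 2: enter (6,1), '.' pass, move up to (5,1)
Step 3: enter (5,1), '.' pass, move up to (4,1)
Step 4: enter (4,1), '.' pass, move up to (3,1)
Step 5: enter (3,1), '/' deflects up->right, move right to (3,2)
Step 6: enter (3,2), '.' pass, move right to (3,3)
Step 7: enter (3,3), 'v' forces right->down, move down to (4,3)
Step 8: enter (4,3), '.' pass, move down to (5,3)
Step 9: enter (5,3), '.' pass, move down to (6,3)
Step 10: enter (6,3), '.' pass, move down to (7,3)
Step 11: enter (7,3), '<' forces down->left, move left to (7,2)
Step 12: enter (7,2), '>' forces left->right, move right to (7,3)
Step 13: enter (7,3), '<' forces right->left, move left to (7,2)
Step 14: at (7,2) dir=left — LOOP DETECTED (seen before)

Answer: loops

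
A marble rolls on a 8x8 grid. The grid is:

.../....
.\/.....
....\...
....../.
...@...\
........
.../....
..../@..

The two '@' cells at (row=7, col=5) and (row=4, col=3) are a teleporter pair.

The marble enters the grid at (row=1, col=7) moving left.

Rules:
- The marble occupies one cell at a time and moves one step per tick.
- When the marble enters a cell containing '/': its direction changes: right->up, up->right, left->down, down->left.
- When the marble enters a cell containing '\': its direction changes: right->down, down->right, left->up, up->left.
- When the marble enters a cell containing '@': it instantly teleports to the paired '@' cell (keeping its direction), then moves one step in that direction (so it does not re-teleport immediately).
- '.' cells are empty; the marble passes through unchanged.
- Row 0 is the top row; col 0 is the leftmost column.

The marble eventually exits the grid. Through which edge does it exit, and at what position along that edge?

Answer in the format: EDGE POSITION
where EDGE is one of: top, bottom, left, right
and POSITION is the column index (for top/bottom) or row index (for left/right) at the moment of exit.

Answer: bottom 2

Derivation:
Step 1: enter (1,7), '.' pass, move left to (1,6)
Step 2: enter (1,6), '.' pass, move left to (1,5)
Step 3: enter (1,5), '.' pass, move left to (1,4)
Step 4: enter (1,4), '.' pass, move left to (1,3)
Step 5: enter (1,3), '.' pass, move left to (1,2)
Step 6: enter (1,2), '/' deflects left->down, move down to (2,2)
Step 7: enter (2,2), '.' pass, move down to (3,2)
Step 8: enter (3,2), '.' pass, move down to (4,2)
Step 9: enter (4,2), '.' pass, move down to (5,2)
Step 10: enter (5,2), '.' pass, move down to (6,2)
Step 11: enter (6,2), '.' pass, move down to (7,2)
Step 12: enter (7,2), '.' pass, move down to (8,2)
Step 13: at (8,2) — EXIT via bottom edge, pos 2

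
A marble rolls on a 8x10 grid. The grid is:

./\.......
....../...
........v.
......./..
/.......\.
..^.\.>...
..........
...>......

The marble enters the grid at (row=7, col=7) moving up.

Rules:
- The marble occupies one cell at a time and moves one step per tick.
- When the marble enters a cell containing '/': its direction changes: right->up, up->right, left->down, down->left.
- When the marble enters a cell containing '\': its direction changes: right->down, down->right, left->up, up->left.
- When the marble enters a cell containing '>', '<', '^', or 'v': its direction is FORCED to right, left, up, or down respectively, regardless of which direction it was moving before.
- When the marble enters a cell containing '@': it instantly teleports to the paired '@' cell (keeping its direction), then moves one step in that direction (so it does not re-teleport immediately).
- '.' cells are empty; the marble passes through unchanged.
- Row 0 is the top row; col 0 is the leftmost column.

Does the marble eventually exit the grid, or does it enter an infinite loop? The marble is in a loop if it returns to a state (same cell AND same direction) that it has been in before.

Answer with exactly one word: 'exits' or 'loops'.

Step 1: enter (7,7), '.' pass, move up to (6,7)
Step 2: enter (6,7), '.' pass, move up to (5,7)
Step 3: enter (5,7), '.' pass, move up to (4,7)
Step 4: enter (4,7), '.' pass, move up to (3,7)
Step 5: enter (3,7), '/' deflects up->right, move right to (3,8)
Step 6: enter (3,8), '.' pass, move right to (3,9)
Step 7: enter (3,9), '.' pass, move right to (3,10)
Step 8: at (3,10) — EXIT via right edge, pos 3

Answer: exits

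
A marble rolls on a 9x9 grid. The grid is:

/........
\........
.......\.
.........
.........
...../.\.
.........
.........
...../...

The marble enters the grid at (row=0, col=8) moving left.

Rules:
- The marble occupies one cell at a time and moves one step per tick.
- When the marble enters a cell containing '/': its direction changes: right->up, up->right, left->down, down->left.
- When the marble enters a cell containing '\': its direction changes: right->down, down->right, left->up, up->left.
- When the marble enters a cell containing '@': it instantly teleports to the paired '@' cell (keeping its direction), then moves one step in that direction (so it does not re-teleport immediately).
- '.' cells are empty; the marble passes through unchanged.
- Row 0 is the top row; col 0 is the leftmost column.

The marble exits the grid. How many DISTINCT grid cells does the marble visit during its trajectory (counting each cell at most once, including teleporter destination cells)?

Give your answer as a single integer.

Step 1: enter (0,8), '.' pass, move left to (0,7)
Step 2: enter (0,7), '.' pass, move left to (0,6)
Step 3: enter (0,6), '.' pass, move left to (0,5)
Step 4: enter (0,5), '.' pass, move left to (0,4)
Step 5: enter (0,4), '.' pass, move left to (0,3)
Step 6: enter (0,3), '.' pass, move left to (0,2)
Step 7: enter (0,2), '.' pass, move left to (0,1)
Step 8: enter (0,1), '.' pass, move left to (0,0)
Step 9: enter (0,0), '/' deflects left->down, move down to (1,0)
Step 10: enter (1,0), '\' deflects down->right, move right to (1,1)
Step 11: enter (1,1), '.' pass, move right to (1,2)
Step 12: enter (1,2), '.' pass, move right to (1,3)
Step 13: enter (1,3), '.' pass, move right to (1,4)
Step 14: enter (1,4), '.' pass, move right to (1,5)
Step 15: enter (1,5), '.' pass, move right to (1,6)
Step 16: enter (1,6), '.' pass, move right to (1,7)
Step 17: enter (1,7), '.' pass, move right to (1,8)
Step 18: enter (1,8), '.' pass, move right to (1,9)
Step 19: at (1,9) — EXIT via right edge, pos 1
Distinct cells visited: 18 (path length 18)

Answer: 18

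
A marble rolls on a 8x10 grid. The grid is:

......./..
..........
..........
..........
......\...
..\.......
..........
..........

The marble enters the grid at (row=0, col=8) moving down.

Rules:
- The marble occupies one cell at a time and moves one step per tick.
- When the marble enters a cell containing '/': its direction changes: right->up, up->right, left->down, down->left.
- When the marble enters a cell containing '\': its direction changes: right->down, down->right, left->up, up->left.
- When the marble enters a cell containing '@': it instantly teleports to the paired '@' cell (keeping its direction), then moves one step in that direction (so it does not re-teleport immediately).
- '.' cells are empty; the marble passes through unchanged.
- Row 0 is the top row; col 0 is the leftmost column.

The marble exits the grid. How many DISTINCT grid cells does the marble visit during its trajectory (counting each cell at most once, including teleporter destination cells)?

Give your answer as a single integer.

Answer: 8

Derivation:
Step 1: enter (0,8), '.' pass, move down to (1,8)
Step 2: enter (1,8), '.' pass, move down to (2,8)
Step 3: enter (2,8), '.' pass, move down to (3,8)
Step 4: enter (3,8), '.' pass, move down to (4,8)
Step 5: enter (4,8), '.' pass, move down to (5,8)
Step 6: enter (5,8), '.' pass, move down to (6,8)
Step 7: enter (6,8), '.' pass, move down to (7,8)
Step 8: enter (7,8), '.' pass, move down to (8,8)
Step 9: at (8,8) — EXIT via bottom edge, pos 8
Distinct cells visited: 8 (path length 8)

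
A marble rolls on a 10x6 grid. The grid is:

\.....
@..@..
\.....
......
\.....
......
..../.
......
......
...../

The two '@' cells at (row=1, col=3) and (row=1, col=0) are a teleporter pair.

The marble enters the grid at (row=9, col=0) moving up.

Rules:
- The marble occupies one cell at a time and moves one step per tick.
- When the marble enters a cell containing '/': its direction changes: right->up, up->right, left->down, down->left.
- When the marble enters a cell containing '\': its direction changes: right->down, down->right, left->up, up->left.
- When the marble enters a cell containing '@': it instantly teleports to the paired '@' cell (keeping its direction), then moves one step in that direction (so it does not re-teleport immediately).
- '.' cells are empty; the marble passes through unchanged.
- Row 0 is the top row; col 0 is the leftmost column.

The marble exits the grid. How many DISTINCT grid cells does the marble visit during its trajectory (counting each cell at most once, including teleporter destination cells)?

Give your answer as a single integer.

Answer: 6

Derivation:
Step 1: enter (9,0), '.' pass, move up to (8,0)
Step 2: enter (8,0), '.' pass, move up to (7,0)
Step 3: enter (7,0), '.' pass, move up to (6,0)
Step 4: enter (6,0), '.' pass, move up to (5,0)
Step 5: enter (5,0), '.' pass, move up to (4,0)
Step 6: enter (4,0), '\' deflects up->left, move left to (4,-1)
Step 7: at (4,-1) — EXIT via left edge, pos 4
Distinct cells visited: 6 (path length 6)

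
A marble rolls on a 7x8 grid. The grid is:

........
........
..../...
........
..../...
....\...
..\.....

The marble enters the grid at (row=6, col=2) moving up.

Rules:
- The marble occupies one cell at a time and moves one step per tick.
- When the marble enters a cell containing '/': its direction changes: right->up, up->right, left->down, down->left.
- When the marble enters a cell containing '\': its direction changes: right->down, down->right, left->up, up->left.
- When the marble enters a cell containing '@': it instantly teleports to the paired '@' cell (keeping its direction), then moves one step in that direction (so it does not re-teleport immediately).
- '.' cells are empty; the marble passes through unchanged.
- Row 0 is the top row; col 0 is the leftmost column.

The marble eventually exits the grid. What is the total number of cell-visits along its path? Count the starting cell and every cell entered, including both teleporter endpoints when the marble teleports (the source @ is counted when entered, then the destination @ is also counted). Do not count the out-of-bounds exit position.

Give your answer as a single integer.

Answer: 3

Derivation:
Step 1: enter (6,2), '\' deflects up->left, move left to (6,1)
Step 2: enter (6,1), '.' pass, move left to (6,0)
Step 3: enter (6,0), '.' pass, move left to (6,-1)
Step 4: at (6,-1) — EXIT via left edge, pos 6
Path length (cell visits): 3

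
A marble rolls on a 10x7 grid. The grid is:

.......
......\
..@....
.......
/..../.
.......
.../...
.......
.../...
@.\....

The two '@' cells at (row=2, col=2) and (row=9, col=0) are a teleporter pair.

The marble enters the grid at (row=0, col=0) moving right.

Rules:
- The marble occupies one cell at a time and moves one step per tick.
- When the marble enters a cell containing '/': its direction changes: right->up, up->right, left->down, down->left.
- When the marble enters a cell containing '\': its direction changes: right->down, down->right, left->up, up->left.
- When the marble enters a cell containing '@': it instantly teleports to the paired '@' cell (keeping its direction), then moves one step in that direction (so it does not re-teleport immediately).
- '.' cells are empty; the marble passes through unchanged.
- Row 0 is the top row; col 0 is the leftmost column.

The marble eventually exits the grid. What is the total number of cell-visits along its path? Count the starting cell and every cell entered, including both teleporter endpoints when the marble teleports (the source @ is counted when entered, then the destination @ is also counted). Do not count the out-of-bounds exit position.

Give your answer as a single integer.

Step 1: enter (0,0), '.' pass, move right to (0,1)
Step 2: enter (0,1), '.' pass, move right to (0,2)
Step 3: enter (0,2), '.' pass, move right to (0,3)
Step 4: enter (0,3), '.' pass, move right to (0,4)
Step 5: enter (0,4), '.' pass, move right to (0,5)
Step 6: enter (0,5), '.' pass, move right to (0,6)
Step 7: enter (0,6), '.' pass, move right to (0,7)
Step 8: at (0,7) — EXIT via right edge, pos 0
Path length (cell visits): 7

Answer: 7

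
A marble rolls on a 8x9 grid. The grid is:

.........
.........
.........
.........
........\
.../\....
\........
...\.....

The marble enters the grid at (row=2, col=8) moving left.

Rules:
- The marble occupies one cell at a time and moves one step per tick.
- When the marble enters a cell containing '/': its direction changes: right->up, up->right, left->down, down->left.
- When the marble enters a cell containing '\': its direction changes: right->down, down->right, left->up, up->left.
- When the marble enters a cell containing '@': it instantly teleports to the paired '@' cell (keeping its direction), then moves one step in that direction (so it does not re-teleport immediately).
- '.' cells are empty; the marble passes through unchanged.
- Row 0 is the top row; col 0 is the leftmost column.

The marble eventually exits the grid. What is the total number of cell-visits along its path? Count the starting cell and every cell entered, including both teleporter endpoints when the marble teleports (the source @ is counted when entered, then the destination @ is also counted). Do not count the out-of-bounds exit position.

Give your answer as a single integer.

Step 1: enter (2,8), '.' pass, move left to (2,7)
Step 2: enter (2,7), '.' pass, move left to (2,6)
Step 3: enter (2,6), '.' pass, move left to (2,5)
Step 4: enter (2,5), '.' pass, move left to (2,4)
Step 5: enter (2,4), '.' pass, move left to (2,3)
Step 6: enter (2,3), '.' pass, move left to (2,2)
Step 7: enter (2,2), '.' pass, move left to (2,1)
Step 8: enter (2,1), '.' pass, move left to (2,0)
Step 9: enter (2,0), '.' pass, move left to (2,-1)
Step 10: at (2,-1) — EXIT via left edge, pos 2
Path length (cell visits): 9

Answer: 9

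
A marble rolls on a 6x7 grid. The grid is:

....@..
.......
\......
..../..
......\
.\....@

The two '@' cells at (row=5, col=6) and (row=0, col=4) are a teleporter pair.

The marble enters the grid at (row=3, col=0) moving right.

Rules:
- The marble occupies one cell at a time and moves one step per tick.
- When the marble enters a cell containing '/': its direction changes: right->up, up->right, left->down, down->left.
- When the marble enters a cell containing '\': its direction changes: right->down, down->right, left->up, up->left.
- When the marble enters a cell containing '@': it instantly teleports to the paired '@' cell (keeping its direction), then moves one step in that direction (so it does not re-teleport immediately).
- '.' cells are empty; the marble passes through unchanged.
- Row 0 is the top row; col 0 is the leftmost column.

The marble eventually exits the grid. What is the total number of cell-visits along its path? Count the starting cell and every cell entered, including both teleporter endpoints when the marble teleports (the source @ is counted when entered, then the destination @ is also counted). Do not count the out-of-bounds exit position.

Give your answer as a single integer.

Step 1: enter (3,0), '.' pass, move right to (3,1)
Step 2: enter (3,1), '.' pass, move right to (3,2)
Step 3: enter (3,2), '.' pass, move right to (3,3)
Step 4: enter (3,3), '.' pass, move right to (3,4)
Step 5: enter (3,4), '/' deflects right->up, move up to (2,4)
Step 6: enter (2,4), '.' pass, move up to (1,4)
Step 7: enter (1,4), '.' pass, move up to (0,4)
Step 8: enter (0,4), '@' teleport (0,4)->(5,6), also enter (5,6), move up to (4,6)
Step 9: enter (4,6), '\' deflects up->left, move left to (4,5)
Step 10: enter (4,5), '.' pass, move left to (4,4)
Step 11: enter (4,4), '.' pass, move left to (4,3)
Step 12: enter (4,3), '.' pass, move left to (4,2)
Step 13: enter (4,2), '.' pass, move left to (4,1)
Step 14: enter (4,1), '.' pass, move left to (4,0)
Step 15: enter (4,0), '.' pass, move left to (4,-1)
Step 16: at (4,-1) — EXIT via left edge, pos 4
Path length (cell visits): 16

Answer: 16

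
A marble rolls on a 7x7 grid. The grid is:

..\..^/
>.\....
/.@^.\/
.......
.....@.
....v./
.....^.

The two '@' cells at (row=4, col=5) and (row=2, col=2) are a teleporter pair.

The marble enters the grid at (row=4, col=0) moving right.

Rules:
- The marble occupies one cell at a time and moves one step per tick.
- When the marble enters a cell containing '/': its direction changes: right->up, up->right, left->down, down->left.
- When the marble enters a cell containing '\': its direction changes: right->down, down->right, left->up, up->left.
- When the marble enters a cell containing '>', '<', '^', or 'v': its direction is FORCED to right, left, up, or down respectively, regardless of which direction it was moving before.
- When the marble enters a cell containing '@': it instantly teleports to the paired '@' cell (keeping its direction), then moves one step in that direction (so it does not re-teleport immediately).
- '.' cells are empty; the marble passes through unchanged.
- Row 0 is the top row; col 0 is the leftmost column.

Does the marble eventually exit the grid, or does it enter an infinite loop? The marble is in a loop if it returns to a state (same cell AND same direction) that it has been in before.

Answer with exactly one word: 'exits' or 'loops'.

Answer: exits

Derivation:
Step 1: enter (4,0), '.' pass, move right to (4,1)
Step 2: enter (4,1), '.' pass, move right to (4,2)
Step 3: enter (4,2), '.' pass, move right to (4,3)
Step 4: enter (4,3), '.' pass, move right to (4,4)
Step 5: enter (4,4), '.' pass, move right to (4,5)
Step 6: enter (4,5), '@' teleport (4,5)->(2,2), also enter (2,2), move right to (2,3)
Step 7: enter (2,3), '^' forces right->up, move up to (1,3)
Step 8: enter (1,3), '.' pass, move up to (0,3)
Step 9: enter (0,3), '.' pass, move up to (-1,3)
Step 10: at (-1,3) — EXIT via top edge, pos 3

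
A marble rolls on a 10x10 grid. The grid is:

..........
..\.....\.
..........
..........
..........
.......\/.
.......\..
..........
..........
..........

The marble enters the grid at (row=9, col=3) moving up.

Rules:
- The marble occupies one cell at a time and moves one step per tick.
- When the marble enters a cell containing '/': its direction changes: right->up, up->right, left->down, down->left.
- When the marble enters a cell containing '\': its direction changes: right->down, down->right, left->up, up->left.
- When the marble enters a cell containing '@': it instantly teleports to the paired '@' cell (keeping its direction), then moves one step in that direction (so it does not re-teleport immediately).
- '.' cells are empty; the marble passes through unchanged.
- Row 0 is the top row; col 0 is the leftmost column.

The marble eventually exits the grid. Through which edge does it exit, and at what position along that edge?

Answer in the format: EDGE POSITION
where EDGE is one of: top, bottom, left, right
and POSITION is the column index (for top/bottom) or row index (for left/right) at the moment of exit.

Answer: top 3

Derivation:
Step 1: enter (9,3), '.' pass, move up to (8,3)
Step 2: enter (8,3), '.' pass, move up to (7,3)
Step 3: enter (7,3), '.' pass, move up to (6,3)
Step 4: enter (6,3), '.' pass, move up to (5,3)
Step 5: enter (5,3), '.' pass, move up to (4,3)
Step 6: enter (4,3), '.' pass, move up to (3,3)
Step 7: enter (3,3), '.' pass, move up to (2,3)
Step 8: enter (2,3), '.' pass, move up to (1,3)
Step 9: enter (1,3), '.' pass, move up to (0,3)
Step 10: enter (0,3), '.' pass, move up to (-1,3)
Step 11: at (-1,3) — EXIT via top edge, pos 3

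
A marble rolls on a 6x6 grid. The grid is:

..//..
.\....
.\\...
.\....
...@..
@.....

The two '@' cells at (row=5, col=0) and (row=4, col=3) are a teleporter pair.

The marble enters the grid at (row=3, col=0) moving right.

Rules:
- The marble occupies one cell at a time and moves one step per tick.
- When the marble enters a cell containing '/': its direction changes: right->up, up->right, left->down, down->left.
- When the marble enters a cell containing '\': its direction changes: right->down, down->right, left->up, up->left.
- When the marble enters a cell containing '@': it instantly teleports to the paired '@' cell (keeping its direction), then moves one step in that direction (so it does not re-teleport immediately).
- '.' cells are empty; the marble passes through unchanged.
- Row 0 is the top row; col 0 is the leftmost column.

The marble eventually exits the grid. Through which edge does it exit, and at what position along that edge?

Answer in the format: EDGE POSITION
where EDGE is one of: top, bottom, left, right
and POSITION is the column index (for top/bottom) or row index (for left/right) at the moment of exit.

Step 1: enter (3,0), '.' pass, move right to (3,1)
Step 2: enter (3,1), '\' deflects right->down, move down to (4,1)
Step 3: enter (4,1), '.' pass, move down to (5,1)
Step 4: enter (5,1), '.' pass, move down to (6,1)
Step 5: at (6,1) — EXIT via bottom edge, pos 1

Answer: bottom 1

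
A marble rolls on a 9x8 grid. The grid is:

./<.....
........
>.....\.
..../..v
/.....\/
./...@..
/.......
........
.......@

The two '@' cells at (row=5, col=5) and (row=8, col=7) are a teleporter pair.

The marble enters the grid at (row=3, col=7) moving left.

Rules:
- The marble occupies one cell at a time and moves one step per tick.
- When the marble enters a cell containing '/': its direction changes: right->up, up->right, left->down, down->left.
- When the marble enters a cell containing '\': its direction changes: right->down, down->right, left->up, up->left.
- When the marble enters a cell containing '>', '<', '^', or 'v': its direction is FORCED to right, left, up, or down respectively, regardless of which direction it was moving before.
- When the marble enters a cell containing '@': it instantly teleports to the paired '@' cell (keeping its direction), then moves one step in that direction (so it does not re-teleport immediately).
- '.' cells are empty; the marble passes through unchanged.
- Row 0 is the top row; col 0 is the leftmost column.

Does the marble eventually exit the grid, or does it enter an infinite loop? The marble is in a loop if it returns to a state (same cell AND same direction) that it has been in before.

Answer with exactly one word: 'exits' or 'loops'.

Step 1: enter (3,7), 'v' forces left->down, move down to (4,7)
Step 2: enter (4,7), '/' deflects down->left, move left to (4,6)
Step 3: enter (4,6), '\' deflects left->up, move up to (3,6)
Step 4: enter (3,6), '.' pass, move up to (2,6)
Step 5: enter (2,6), '\' deflects up->left, move left to (2,5)
Step 6: enter (2,5), '.' pass, move left to (2,4)
Step 7: enter (2,4), '.' pass, move left to (2,3)
Step 8: enter (2,3), '.' pass, move left to (2,2)
Step 9: enter (2,2), '.' pass, move left to (2,1)
Step 10: enter (2,1), '.' pass, move left to (2,0)
Step 11: enter (2,0), '>' forces left->right, move right to (2,1)
Step 12: enter (2,1), '.' pass, move right to (2,2)
Step 13: enter (2,2), '.' pass, move right to (2,3)
Step 14: enter (2,3), '.' pass, move right to (2,4)
Step 15: enter (2,4), '.' pass, move right to (2,5)
Step 16: enter (2,5), '.' pass, move right to (2,6)
Step 17: enter (2,6), '\' deflects right->down, move down to (3,6)
Step 18: enter (3,6), '.' pass, move down to (4,6)
Step 19: enter (4,6), '\' deflects down->right, move right to (4,7)
Step 20: enter (4,7), '/' deflects right->up, move up to (3,7)
Step 21: enter (3,7), 'v' forces up->down, move down to (4,7)
Step 22: at (4,7) dir=down — LOOP DETECTED (seen before)

Answer: loops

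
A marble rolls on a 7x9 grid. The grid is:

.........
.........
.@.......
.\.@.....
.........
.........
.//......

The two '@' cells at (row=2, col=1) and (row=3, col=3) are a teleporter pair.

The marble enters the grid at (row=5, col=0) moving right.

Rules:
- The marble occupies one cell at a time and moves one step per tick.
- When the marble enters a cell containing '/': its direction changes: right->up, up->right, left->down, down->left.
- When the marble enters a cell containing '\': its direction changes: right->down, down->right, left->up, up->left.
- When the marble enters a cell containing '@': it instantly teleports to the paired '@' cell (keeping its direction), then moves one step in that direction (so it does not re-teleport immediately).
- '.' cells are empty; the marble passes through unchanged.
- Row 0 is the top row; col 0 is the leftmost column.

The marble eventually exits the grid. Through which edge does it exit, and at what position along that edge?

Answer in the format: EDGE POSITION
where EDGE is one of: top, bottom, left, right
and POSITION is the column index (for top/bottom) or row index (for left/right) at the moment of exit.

Step 1: enter (5,0), '.' pass, move right to (5,1)
Step 2: enter (5,1), '.' pass, move right to (5,2)
Step 3: enter (5,2), '.' pass, move right to (5,3)
Step 4: enter (5,3), '.' pass, move right to (5,4)
Step 5: enter (5,4), '.' pass, move right to (5,5)
Step 6: enter (5,5), '.' pass, move right to (5,6)
Step 7: enter (5,6), '.' pass, move right to (5,7)
Step 8: enter (5,7), '.' pass, move right to (5,8)
Step 9: enter (5,8), '.' pass, move right to (5,9)
Step 10: at (5,9) — EXIT via right edge, pos 5

Answer: right 5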